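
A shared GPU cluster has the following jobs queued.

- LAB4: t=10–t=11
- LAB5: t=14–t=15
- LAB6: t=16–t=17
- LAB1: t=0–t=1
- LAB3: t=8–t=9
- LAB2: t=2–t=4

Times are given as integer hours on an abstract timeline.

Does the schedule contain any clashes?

Sorted by start: LAB1, LAB2, LAB3, LAB4, LAB5, LAB6.
LAB2 starts after LAB1 ends — done with LAB1.
LAB3 starts after LAB2 ends — done with LAB2.
LAB4 starts after LAB3 ends — done with LAB3.
LAB5 starts after LAB4 ends — done with LAB4.
LAB6 starts after LAB5 ends.
Every pair is clear; the schedule has no overlaps.

No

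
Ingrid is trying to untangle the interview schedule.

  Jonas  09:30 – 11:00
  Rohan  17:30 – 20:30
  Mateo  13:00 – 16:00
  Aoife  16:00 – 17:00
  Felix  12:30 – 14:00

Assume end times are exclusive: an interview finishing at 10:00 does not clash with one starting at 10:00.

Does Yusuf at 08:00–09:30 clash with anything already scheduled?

Jonas: starts 09:30 at or after Yusuf ends 09:30 → clear.
Felix: starts 12:30 at or after Yusuf ends 09:30 → clear.
Mateo: starts 13:00 at or after Yusuf ends 09:30 → clear.
Aoife: starts 16:00 at or after Yusuf ends 09:30 → clear.
Rohan: starts 17:30 at or after Yusuf ends 09:30 → clear.

No — it doesn't clash with anything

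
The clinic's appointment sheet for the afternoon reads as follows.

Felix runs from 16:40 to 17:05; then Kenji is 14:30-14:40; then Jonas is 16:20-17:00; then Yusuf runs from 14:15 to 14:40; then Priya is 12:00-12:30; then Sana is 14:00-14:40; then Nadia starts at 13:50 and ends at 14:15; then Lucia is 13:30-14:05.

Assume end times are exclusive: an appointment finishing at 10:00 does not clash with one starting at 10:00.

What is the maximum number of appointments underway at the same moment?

Sort all start/end points and keep a running count:
12:00 start Priya → 1
12:30 end Priya → 0
13:30 start Lucia → 1
13:50 start Nadia → 2
14:00 start Sana → 3
14:05 end Lucia → 2
14:15 end Nadia → 1
14:15 start Yusuf → 2
14:30 start Kenji → 3
14:40 end Kenji → 2
14:40 end Sana → 1
14:40 end Yusuf → 0
16:20 start Jonas → 1
16:40 start Felix → 2
17:00 end Jonas → 1
17:05 end Felix → 0
Peak is 3, at 14:00 (Lucia, Nadia, Sana).

3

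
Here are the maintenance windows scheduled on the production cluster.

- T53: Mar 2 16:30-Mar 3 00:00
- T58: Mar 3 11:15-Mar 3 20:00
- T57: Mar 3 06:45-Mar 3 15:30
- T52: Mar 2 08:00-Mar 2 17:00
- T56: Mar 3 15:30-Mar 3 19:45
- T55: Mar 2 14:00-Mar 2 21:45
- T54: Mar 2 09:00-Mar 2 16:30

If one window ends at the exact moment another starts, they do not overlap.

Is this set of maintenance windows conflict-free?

No

Two intervals overlap when each starts before the other ends.
Sorted by start: T52, T54, T55, T53, T57, T58, T56.
T54 starts before T52 ends → T52 and T54 overlap.
That's a conflict, so the schedule is not conflict-free.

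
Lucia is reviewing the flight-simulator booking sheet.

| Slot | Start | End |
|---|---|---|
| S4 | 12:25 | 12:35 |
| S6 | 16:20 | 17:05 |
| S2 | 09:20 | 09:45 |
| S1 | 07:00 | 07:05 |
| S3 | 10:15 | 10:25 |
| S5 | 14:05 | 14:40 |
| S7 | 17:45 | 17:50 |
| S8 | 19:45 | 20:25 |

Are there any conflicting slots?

Check each pair: they overlap iff neither finishes before the other starts.
Sorted by start: S1, S2, S3, S4, S5, S6, S7, S8.
S2 starts after S1 ends, so nothing later overlaps S1 either.
S3 starts after S2 ends, so nothing later overlaps S2 either.
S4 starts after S3 ends, so nothing later overlaps S3 either.
S5 starts after S4 ends, so nothing later overlaps S4 either.
S6 starts after S5 ends, so nothing later overlaps S5 either.
S7 starts after S6 ends, so nothing later overlaps S6 either.
S8 starts after S7 ends.
Every pair is clear; the schedule has no overlaps.

No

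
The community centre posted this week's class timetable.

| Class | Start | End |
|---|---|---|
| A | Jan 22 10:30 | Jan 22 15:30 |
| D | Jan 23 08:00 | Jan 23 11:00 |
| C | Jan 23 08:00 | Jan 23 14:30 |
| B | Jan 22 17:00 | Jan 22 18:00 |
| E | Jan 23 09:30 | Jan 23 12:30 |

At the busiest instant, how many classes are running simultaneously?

Sweep the timeline, counting +1 at each start and −1 at each end (ends before starts at a tie):
Jan 22 10:30 start A → 1
Jan 22 15:30 end A → 0
Jan 22 17:00 start B → 1
Jan 22 18:00 end B → 0
Jan 23 08:00 start C → 1
Jan 23 08:00 start D → 2
Jan 23 09:30 start E → 3
Jan 23 11:00 end D → 2
Jan 23 12:30 end E → 1
Jan 23 14:30 end C → 0
Peak is 3, at Jan 23 09:30 (C, D, E).

3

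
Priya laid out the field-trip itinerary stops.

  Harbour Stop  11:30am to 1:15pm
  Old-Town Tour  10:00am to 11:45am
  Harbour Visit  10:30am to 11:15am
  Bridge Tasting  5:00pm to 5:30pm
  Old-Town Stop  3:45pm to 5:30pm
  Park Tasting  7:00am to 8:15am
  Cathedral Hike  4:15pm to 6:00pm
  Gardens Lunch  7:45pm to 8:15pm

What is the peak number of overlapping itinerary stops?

3

Sweep the timeline, counting +1 at each start and −1 at each end (ends before starts at a tie):
7:00am start Park Tasting → 1
8:15am end Park Tasting → 0
10:00am start Old-Town Tour → 1
10:30am start Harbour Visit → 2
11:15am end Harbour Visit → 1
11:30am start Harbour Stop → 2
11:45am end Old-Town Tour → 1
1:15pm end Harbour Stop → 0
3:45pm start Old-Town Stop → 1
4:15pm start Cathedral Hike → 2
5:00pm start Bridge Tasting → 3
5:30pm end Bridge Tasting → 2
5:30pm end Old-Town Stop → 1
6:00pm end Cathedral Hike → 0
7:45pm start Gardens Lunch → 1
8:15pm end Gardens Lunch → 0
Peak is 3, at 5:00pm (Bridge Tasting, Cathedral Hike, Old-Town Stop).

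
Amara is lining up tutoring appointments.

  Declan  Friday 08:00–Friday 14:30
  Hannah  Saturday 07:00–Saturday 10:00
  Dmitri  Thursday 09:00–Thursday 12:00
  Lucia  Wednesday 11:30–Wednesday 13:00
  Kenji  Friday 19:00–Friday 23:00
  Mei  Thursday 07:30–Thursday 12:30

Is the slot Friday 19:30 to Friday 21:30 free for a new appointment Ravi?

No — it overlaps Kenji

Lucia: ends Wednesday 13:00 at or before Ravi starts Friday 19:30 → clear.
Mei: ends Thursday 12:30 at or before Ravi starts Friday 19:30 → clear.
Dmitri: ends Thursday 12:00 at or before Ravi starts Friday 19:30 → clear.
Declan: ends Friday 14:30 at or before Ravi starts Friday 19:30 → clear.
Kenji: starts Friday 19:00 before Ravi ends Friday 21:30, and ends Friday 23:00 after Ravi starts Friday 19:30 → overlap.
Hannah: starts Saturday 07:00 at or after Ravi ends Friday 21:30 → clear.
Ravi overlaps Kenji.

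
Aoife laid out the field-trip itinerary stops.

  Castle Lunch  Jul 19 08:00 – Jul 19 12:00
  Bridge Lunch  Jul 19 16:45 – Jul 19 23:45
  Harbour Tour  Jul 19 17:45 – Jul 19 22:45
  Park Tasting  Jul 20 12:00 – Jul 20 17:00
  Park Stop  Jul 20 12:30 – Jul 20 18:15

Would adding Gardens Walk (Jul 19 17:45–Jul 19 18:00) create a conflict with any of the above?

Castle Lunch: ends Jul 19 12:00 at or before Gardens Walk starts Jul 19 17:45 → clear.
Bridge Lunch: starts Jul 19 16:45 before Gardens Walk ends Jul 19 18:00, and ends Jul 19 23:45 after Gardens Walk starts Jul 19 17:45 → overlap.
Harbour Tour: starts Jul 19 17:45 before Gardens Walk ends Jul 19 18:00, and ends Jul 19 22:45 after Gardens Walk starts Jul 19 17:45 → overlap.
Park Tasting: starts Jul 20 12:00 at or after Gardens Walk ends Jul 19 18:00 → clear.
Park Stop: starts Jul 20 12:30 at or after Gardens Walk ends Jul 19 18:00 → clear.
Gardens Walk overlaps Bridge Lunch, Harbour Tour.

Yes — it overlaps Bridge Lunch, Harbour Tour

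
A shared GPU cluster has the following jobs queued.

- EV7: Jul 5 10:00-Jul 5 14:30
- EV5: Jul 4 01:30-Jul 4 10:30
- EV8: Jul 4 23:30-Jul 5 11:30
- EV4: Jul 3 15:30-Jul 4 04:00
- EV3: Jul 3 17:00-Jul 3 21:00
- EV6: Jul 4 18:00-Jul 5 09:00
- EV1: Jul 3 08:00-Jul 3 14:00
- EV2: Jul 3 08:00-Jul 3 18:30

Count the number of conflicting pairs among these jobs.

Sorted by start: EV1, EV2, EV4, EV3, EV5, EV6, EV8, EV7.
EV2 starts before EV1 ends → EV1 and EV2 overlap.
EV4 starts after EV1 ends, so EV1 has no further overlaps.
EV4 starts before EV2 ends → EV2 and EV4 overlap.
EV3 starts before EV2 ends → EV2 and EV3 overlap.
EV5 starts after EV2 ends, so EV2 has no further overlaps.
EV3 starts before EV4 ends → EV4 and EV3 overlap.
EV5 starts before EV4 ends → EV4 and EV5 overlap.
EV6 starts after EV4 ends, so EV4 has no further overlaps.
EV5 starts after EV3 ends, so EV3 has no further overlaps.
EV6 starts after EV5 ends, so EV5 has no further overlaps.
EV8 starts before EV6 ends → EV6 and EV8 overlap.
EV7 starts after EV6 ends.
EV7 starts before EV8 ends → EV8 and EV7 overlap.
Overlapping pairs: EV1 & EV2, EV2 & EV3, EV2 & EV4, EV3 & EV4, EV4 & EV5, EV6 & EV8, EV7 & EV8 — 7 in total.

7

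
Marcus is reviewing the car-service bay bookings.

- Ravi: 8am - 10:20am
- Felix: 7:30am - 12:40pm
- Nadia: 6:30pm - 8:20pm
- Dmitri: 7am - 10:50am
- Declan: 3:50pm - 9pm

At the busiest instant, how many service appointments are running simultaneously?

3

Sort all start/end points and keep a running count:
7am start Dmitri → 1
7:30am start Felix → 2
8am start Ravi → 3
10:20am end Ravi → 2
10:50am end Dmitri → 1
12:40pm end Felix → 0
3:50pm start Declan → 1
6:30pm start Nadia → 2
8:20pm end Nadia → 1
9pm end Declan → 0
Peak is 3, at 8am (Dmitri, Felix, Ravi).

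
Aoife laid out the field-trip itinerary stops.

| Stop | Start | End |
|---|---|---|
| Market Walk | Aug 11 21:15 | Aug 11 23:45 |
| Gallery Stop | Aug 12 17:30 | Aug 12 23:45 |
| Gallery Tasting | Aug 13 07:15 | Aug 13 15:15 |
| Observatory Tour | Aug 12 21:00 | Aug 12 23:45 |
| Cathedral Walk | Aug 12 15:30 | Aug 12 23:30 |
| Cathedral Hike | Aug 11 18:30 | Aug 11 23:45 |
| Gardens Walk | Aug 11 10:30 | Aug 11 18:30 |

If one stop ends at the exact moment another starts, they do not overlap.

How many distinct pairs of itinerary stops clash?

Two intervals overlap when each starts before the other ends.
Sorted by start: Gardens Walk, Cathedral Hike, Market Walk, Cathedral Walk, Gallery Stop, Observatory Tour, Gallery Tasting.
Cathedral Hike starts exactly when Gardens Walk ends (back-to-back, no overlap), so nothing later overlaps Gardens Walk either.
Market Walk starts before Cathedral Hike ends → Cathedral Hike and Market Walk overlap.
Cathedral Walk starts after Cathedral Hike ends, so nothing later overlaps Cathedral Hike either.
Cathedral Walk starts after Market Walk ends, so nothing later overlaps Market Walk either.
Gallery Stop starts before Cathedral Walk ends → Cathedral Walk and Gallery Stop overlap.
Observatory Tour starts before Cathedral Walk ends → Cathedral Walk and Observatory Tour overlap.
Gallery Tasting starts after Cathedral Walk ends.
Observatory Tour starts before Gallery Stop ends → Gallery Stop and Observatory Tour overlap.
Gallery Tasting starts after Gallery Stop ends.
Gallery Tasting starts after Observatory Tour ends.
Overlapping pairs: Cathedral Hike & Market Walk, Cathedral Walk & Gallery Stop, Cathedral Walk & Observatory Tour, Gallery Stop & Observatory Tour — 4 in total.

4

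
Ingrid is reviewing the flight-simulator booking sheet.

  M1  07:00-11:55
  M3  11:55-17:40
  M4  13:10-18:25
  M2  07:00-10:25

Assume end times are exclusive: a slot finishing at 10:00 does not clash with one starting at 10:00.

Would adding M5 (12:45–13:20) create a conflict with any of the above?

Yes — it overlaps M3, M4

M1: ends 11:55 at or before M5 starts 12:45 → clear.
M2: ends 10:25 at or before M5 starts 12:45 → clear.
M3: starts 11:55 before M5 ends 13:20, and ends 17:40 after M5 starts 12:45 → overlap.
M4: starts 13:10 before M5 ends 13:20, and ends 18:25 after M5 starts 12:45 → overlap.
M5 overlaps M3, M4.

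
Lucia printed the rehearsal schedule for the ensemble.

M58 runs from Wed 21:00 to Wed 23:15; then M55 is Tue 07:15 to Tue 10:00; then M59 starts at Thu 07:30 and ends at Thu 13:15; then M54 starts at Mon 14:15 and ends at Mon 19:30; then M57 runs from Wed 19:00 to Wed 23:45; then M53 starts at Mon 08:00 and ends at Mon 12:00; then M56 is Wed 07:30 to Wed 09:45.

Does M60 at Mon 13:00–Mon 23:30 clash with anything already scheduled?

M53: ends Mon 12:00 at or before M60 starts Mon 13:00 → clear.
M54: starts Mon 14:15 before M60 ends Mon 23:30, and ends Mon 19:30 after M60 starts Mon 13:00 → overlap.
M55: starts Tue 07:15 at or after M60 ends Mon 23:30 → clear.
M56: starts Wed 07:30 at or after M60 ends Mon 23:30 → clear.
M57: starts Wed 19:00 at or after M60 ends Mon 23:30 → clear.
M58: starts Wed 21:00 at or after M60 ends Mon 23:30 → clear.
M59: starts Thu 07:30 at or after M60 ends Mon 23:30 → clear.
M60 overlaps M54.

Yes — it overlaps M54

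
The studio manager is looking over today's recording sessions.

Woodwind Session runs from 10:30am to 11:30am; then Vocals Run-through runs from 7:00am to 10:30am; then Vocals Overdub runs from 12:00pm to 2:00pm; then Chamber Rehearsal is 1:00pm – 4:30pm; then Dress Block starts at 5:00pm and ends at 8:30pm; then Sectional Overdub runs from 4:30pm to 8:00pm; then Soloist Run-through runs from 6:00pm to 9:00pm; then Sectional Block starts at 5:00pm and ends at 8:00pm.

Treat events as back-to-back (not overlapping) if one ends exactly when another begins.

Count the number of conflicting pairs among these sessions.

Check each pair: they overlap iff neither finishes before the other starts.
Sorted by start: Vocals Run-through, Woodwind Session, Vocals Overdub, Chamber Rehearsal, Sectional Overdub, Dress Block, Sectional Block, Soloist Run-through.
Woodwind Session starts exactly when Vocals Run-through ends (back-to-back, no overlap), so nothing later overlaps Vocals Run-through either.
Vocals Overdub starts after Woodwind Session ends, so nothing later overlaps Woodwind Session either.
Chamber Rehearsal starts before Vocals Overdub ends → Vocals Overdub and Chamber Rehearsal overlap.
Sectional Overdub starts after Vocals Overdub ends, so nothing later overlaps Vocals Overdub either.
Sectional Overdub starts exactly when Chamber Rehearsal ends (back-to-back, no overlap), so nothing later overlaps Chamber Rehearsal either.
Dress Block starts before Sectional Overdub ends → Sectional Overdub and Dress Block overlap.
Sectional Block starts before Sectional Overdub ends → Sectional Overdub and Sectional Block overlap.
Soloist Run-through starts before Sectional Overdub ends → Sectional Overdub and Soloist Run-through overlap.
Sectional Block starts before Dress Block ends → Dress Block and Sectional Block overlap.
Soloist Run-through starts before Dress Block ends → Dress Block and Soloist Run-through overlap.
Soloist Run-through starts before Sectional Block ends → Sectional Block and Soloist Run-through overlap.
Overlapping pairs: Chamber Rehearsal & Vocals Overdub, Dress Block & Sectional Block, Dress Block & Sectional Overdub, Dress Block & Soloist Run-through, Sectional Block & Sectional Overdub, Sectional Block & Soloist Run-through, Sectional Overdub & Soloist Run-through — 7 in total.

7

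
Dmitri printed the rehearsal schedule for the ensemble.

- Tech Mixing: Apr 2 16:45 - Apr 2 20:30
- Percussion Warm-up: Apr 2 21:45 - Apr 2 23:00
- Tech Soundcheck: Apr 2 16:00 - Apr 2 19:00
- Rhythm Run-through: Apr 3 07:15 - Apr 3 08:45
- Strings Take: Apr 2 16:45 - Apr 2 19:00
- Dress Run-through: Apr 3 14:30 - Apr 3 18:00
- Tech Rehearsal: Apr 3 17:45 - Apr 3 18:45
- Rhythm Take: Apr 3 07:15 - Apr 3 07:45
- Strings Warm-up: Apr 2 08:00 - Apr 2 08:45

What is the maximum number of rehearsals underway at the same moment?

3

Walk through starts and ends in time order (an end at T is processed before a start at T):
Apr 2 08:00 start Strings Warm-up → 1
Apr 2 08:45 end Strings Warm-up → 0
Apr 2 16:00 start Tech Soundcheck → 1
Apr 2 16:45 start Strings Take → 2
Apr 2 16:45 start Tech Mixing → 3
Apr 2 19:00 end Strings Take → 2
Apr 2 19:00 end Tech Soundcheck → 1
Apr 2 20:30 end Tech Mixing → 0
Apr 2 21:45 start Percussion Warm-up → 1
Apr 2 23:00 end Percussion Warm-up → 0
Apr 3 07:15 start Rhythm Run-through → 1
Apr 3 07:15 start Rhythm Take → 2
Apr 3 07:45 end Rhythm Take → 1
Apr 3 08:45 end Rhythm Run-through → 0
Apr 3 14:30 start Dress Run-through → 1
Apr 3 17:45 start Tech Rehearsal → 2
Apr 3 18:00 end Dress Run-through → 1
Apr 3 18:45 end Tech Rehearsal → 0
Peak is 3, at Apr 2 16:45 (Strings Take, Tech Mixing, Tech Soundcheck).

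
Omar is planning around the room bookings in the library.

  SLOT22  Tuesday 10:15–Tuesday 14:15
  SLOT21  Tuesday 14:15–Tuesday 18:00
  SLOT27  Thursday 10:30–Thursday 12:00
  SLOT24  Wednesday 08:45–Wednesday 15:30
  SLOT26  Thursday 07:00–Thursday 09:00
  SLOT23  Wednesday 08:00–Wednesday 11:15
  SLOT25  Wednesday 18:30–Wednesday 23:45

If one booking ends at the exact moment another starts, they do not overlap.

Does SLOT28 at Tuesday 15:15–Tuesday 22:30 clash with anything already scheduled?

SLOT22: ends Tuesday 14:15 at or before SLOT28 starts Tuesday 15:15 → clear.
SLOT21: starts Tuesday 14:15 before SLOT28 ends Tuesday 22:30, and ends Tuesday 18:00 after SLOT28 starts Tuesday 15:15 → overlap.
SLOT23: starts Wednesday 08:00 at or after SLOT28 ends Tuesday 22:30 → clear.
SLOT24: starts Wednesday 08:45 at or after SLOT28 ends Tuesday 22:30 → clear.
SLOT25: starts Wednesday 18:30 at or after SLOT28 ends Tuesday 22:30 → clear.
SLOT26: starts Thursday 07:00 at or after SLOT28 ends Tuesday 22:30 → clear.
SLOT27: starts Thursday 10:30 at or after SLOT28 ends Tuesday 22:30 → clear.
SLOT28 overlaps SLOT21.

Yes — it overlaps SLOT21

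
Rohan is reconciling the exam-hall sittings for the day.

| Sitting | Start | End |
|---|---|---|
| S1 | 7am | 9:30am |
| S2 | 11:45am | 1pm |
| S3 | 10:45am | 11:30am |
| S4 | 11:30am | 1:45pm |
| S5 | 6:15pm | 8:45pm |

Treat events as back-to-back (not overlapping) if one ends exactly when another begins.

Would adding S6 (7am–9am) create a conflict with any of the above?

S1: starts 7am before S6 ends 9am, and ends 9:30am after S6 starts 7am → overlap.
S3: starts 10:45am at or after S6 ends 9am → clear.
S4: starts 11:30am at or after S6 ends 9am → clear.
S2: starts 11:45am at or after S6 ends 9am → clear.
S5: starts 6:15pm at or after S6 ends 9am → clear.
S6 overlaps S1.

Yes — it overlaps S1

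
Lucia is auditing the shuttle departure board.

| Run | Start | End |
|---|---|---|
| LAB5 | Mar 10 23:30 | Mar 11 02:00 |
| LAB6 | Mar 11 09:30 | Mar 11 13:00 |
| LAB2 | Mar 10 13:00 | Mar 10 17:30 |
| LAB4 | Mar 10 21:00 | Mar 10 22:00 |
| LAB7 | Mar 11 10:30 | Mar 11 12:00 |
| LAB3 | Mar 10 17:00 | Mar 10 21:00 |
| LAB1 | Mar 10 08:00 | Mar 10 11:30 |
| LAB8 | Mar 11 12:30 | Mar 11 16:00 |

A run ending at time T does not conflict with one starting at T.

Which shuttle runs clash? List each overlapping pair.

Check each pair: they overlap iff neither finishes before the other starts.
Sorted by start: LAB1, LAB2, LAB3, LAB4, LAB5, LAB6, LAB7, LAB8.
LAB2 starts after LAB1 ends, so nothing later overlaps LAB1 either.
LAB3 starts before LAB2 ends → LAB2 and LAB3 overlap.
LAB4 starts after LAB2 ends, so nothing later overlaps LAB2 either.
LAB4 starts exactly when LAB3 ends (back-to-back, no overlap), so nothing later overlaps LAB3 either.
LAB5 starts after LAB4 ends, so nothing later overlaps LAB4 either.
LAB6 starts after LAB5 ends, so nothing later overlaps LAB5 either.
LAB7 starts before LAB6 ends → LAB6 and LAB7 overlap.
LAB8 starts before LAB6 ends → LAB6 and LAB8 overlap.
LAB8 starts after LAB7 ends.

LAB2 & LAB3, LAB6 & LAB7, LAB6 & LAB8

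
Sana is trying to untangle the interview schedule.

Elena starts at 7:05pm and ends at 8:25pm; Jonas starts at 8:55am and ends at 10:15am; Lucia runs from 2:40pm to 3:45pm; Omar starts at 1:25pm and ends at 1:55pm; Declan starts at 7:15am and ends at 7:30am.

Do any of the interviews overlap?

Two intervals overlap when each starts before the other ends.
Sorted by start: Declan, Jonas, Omar, Lucia, Elena.
Jonas starts after Declan ends; Declan is clear from here.
Omar starts after Jonas ends; Jonas is clear from here.
Lucia starts after Omar ends; Omar is clear from here.
Elena starts after Lucia ends.
Every pair is clear; the schedule has no overlaps.

No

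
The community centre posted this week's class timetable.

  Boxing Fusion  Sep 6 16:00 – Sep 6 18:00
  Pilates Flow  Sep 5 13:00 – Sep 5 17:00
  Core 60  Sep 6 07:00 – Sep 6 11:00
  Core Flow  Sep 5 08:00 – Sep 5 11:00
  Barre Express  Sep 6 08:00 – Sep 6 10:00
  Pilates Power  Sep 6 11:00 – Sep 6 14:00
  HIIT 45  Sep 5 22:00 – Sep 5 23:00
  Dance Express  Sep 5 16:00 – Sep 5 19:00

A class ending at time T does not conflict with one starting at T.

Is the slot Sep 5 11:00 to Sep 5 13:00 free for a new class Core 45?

Core Flow: ends Sep 5 11:00 at or before Core 45 starts Sep 5 11:00 → clear.
Pilates Flow: starts Sep 5 13:00 at or after Core 45 ends Sep 5 13:00 → clear.
Dance Express: starts Sep 5 16:00 at or after Core 45 ends Sep 5 13:00 → clear.
HIIT 45: starts Sep 5 22:00 at or after Core 45 ends Sep 5 13:00 → clear.
Core 60: starts Sep 6 07:00 at or after Core 45 ends Sep 5 13:00 → clear.
Barre Express: starts Sep 6 08:00 at or after Core 45 ends Sep 5 13:00 → clear.
Pilates Power: starts Sep 6 11:00 at or after Core 45 ends Sep 5 13:00 → clear.
Boxing Fusion: starts Sep 6 16:00 at or after Core 45 ends Sep 5 13:00 → clear.

Yes — the slot is free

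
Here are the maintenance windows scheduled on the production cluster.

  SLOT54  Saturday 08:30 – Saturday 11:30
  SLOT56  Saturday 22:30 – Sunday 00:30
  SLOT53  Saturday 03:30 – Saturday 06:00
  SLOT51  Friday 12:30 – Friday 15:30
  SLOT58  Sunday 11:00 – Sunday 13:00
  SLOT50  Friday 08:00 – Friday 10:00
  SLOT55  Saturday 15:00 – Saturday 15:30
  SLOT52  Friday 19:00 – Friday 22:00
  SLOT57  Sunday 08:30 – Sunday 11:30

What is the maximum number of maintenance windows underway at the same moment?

Walk through starts and ends in time order (an end at T is processed before a start at T):
Friday 08:00 start SLOT50 → 1
Friday 10:00 end SLOT50 → 0
Friday 12:30 start SLOT51 → 1
Friday 15:30 end SLOT51 → 0
Friday 19:00 start SLOT52 → 1
Friday 22:00 end SLOT52 → 0
Saturday 03:30 start SLOT53 → 1
Saturday 06:00 end SLOT53 → 0
Saturday 08:30 start SLOT54 → 1
Saturday 11:30 end SLOT54 → 0
Saturday 15:00 start SLOT55 → 1
Saturday 15:30 end SLOT55 → 0
Saturday 22:30 start SLOT56 → 1
Sunday 00:30 end SLOT56 → 0
Sunday 08:30 start SLOT57 → 1
Sunday 11:00 start SLOT58 → 2
Sunday 11:30 end SLOT57 → 1
Sunday 13:00 end SLOT58 → 0
Peak is 2, at Sunday 11:00 (SLOT57, SLOT58).

2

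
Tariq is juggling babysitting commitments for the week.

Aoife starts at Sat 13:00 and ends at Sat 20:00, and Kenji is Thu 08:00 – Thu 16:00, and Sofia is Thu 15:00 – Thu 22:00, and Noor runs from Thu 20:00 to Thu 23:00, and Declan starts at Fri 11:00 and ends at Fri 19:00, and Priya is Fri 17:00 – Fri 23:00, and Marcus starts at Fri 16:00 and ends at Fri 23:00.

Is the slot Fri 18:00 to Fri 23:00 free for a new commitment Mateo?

No — it overlaps Declan, Marcus, Priya

Kenji: ends Thu 16:00 at or before Mateo starts Fri 18:00 → clear.
Sofia: ends Thu 22:00 at or before Mateo starts Fri 18:00 → clear.
Noor: ends Thu 23:00 at or before Mateo starts Fri 18:00 → clear.
Declan: starts Fri 11:00 before Mateo ends Fri 23:00, and ends Fri 19:00 after Mateo starts Fri 18:00 → overlap.
Marcus: starts Fri 16:00 before Mateo ends Fri 23:00, and ends Fri 23:00 after Mateo starts Fri 18:00 → overlap.
Priya: starts Fri 17:00 before Mateo ends Fri 23:00, and ends Fri 23:00 after Mateo starts Fri 18:00 → overlap.
Aoife: starts Sat 13:00 at or after Mateo ends Fri 23:00 → clear.
Mateo overlaps Declan, Marcus, Priya.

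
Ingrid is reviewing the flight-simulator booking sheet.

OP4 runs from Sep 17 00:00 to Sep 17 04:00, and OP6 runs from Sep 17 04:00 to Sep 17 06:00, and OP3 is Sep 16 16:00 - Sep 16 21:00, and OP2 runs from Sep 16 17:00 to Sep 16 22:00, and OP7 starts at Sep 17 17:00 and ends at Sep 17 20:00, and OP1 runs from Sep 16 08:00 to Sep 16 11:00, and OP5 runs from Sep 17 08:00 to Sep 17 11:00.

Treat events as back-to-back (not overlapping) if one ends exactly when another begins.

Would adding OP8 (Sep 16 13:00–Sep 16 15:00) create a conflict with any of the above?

OP1: ends Sep 16 11:00 at or before OP8 starts Sep 16 13:00 → clear.
OP3: starts Sep 16 16:00 at or after OP8 ends Sep 16 15:00 → clear.
OP2: starts Sep 16 17:00 at or after OP8 ends Sep 16 15:00 → clear.
OP4: starts Sep 17 00:00 at or after OP8 ends Sep 16 15:00 → clear.
OP6: starts Sep 17 04:00 at or after OP8 ends Sep 16 15:00 → clear.
OP5: starts Sep 17 08:00 at or after OP8 ends Sep 16 15:00 → clear.
OP7: starts Sep 17 17:00 at or after OP8 ends Sep 16 15:00 → clear.

No — it doesn't clash with anything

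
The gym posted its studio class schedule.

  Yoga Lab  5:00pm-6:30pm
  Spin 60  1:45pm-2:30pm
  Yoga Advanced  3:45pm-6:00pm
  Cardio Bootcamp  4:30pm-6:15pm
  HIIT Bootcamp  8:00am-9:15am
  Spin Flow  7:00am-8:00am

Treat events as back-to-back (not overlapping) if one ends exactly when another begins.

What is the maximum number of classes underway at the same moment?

3

Walk through starts and ends in time order (an end at T is processed before a start at T):
7:00am start Spin Flow → 1
8:00am end Spin Flow → 0
8:00am start HIIT Bootcamp → 1
9:15am end HIIT Bootcamp → 0
1:45pm start Spin 60 → 1
2:30pm end Spin 60 → 0
3:45pm start Yoga Advanced → 1
4:30pm start Cardio Bootcamp → 2
5:00pm start Yoga Lab → 3
6:00pm end Yoga Advanced → 2
6:15pm end Cardio Bootcamp → 1
6:30pm end Yoga Lab → 0
Peak is 3, at 5:00pm (Cardio Bootcamp, Yoga Advanced, Yoga Lab).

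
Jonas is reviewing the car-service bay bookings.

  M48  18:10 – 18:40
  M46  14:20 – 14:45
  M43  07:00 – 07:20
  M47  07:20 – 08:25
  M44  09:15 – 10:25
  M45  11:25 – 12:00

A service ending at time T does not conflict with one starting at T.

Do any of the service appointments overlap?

Check each pair: they overlap iff neither finishes before the other starts.
Sorted by start: M43, M47, M44, M45, M46, M48.
M47 starts exactly when M43 ends (back-to-back, no overlap), so nothing later overlaps M43 either.
M44 starts after M47 ends, so nothing later overlaps M47 either.
M45 starts after M44 ends, so nothing later overlaps M44 either.
M46 starts after M45 ends, so nothing later overlaps M45 either.
M48 starts after M46 ends.
Every pair is clear; the schedule has no overlaps.

No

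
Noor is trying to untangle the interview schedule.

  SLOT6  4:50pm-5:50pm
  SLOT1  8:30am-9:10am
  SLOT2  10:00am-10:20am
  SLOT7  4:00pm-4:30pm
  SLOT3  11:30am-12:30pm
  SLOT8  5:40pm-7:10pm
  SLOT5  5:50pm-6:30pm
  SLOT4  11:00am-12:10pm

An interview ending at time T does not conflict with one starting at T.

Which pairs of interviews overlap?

Sorted by start: SLOT1, SLOT2, SLOT4, SLOT3, SLOT7, SLOT6, SLOT8, SLOT5.
SLOT2 starts after SLOT1 ends — done with SLOT1.
SLOT4 starts after SLOT2 ends — done with SLOT2.
SLOT3 starts before SLOT4 ends → SLOT4 and SLOT3 overlap.
SLOT7 starts after SLOT4 ends — done with SLOT4.
SLOT7 starts after SLOT3 ends — done with SLOT3.
SLOT6 starts after SLOT7 ends — done with SLOT7.
SLOT8 starts before SLOT6 ends → SLOT6 and SLOT8 overlap.
SLOT5 starts exactly when SLOT6 ends (back-to-back, no overlap).
SLOT5 starts before SLOT8 ends → SLOT8 and SLOT5 overlap.

SLOT3 & SLOT4, SLOT5 & SLOT8, SLOT6 & SLOT8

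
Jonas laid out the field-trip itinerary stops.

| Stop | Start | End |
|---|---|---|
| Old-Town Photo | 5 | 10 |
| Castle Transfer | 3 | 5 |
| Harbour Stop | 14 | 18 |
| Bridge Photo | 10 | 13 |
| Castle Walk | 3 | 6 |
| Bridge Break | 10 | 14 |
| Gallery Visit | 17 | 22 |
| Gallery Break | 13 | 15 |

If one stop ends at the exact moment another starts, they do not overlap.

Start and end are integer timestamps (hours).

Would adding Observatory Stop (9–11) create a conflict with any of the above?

Yes — it overlaps Bridge Break, Bridge Photo, Old-Town Photo

Castle Walk: ends 6 at or before Observatory Stop starts 9 → clear.
Castle Transfer: ends 5 at or before Observatory Stop starts 9 → clear.
Old-Town Photo: starts 5 before Observatory Stop ends 11, and ends 10 after Observatory Stop starts 9 → overlap.
Bridge Photo: starts 10 before Observatory Stop ends 11, and ends 13 after Observatory Stop starts 9 → overlap.
Bridge Break: starts 10 before Observatory Stop ends 11, and ends 14 after Observatory Stop starts 9 → overlap.
Gallery Break: starts 13 at or after Observatory Stop ends 11 → clear.
Harbour Stop: starts 14 at or after Observatory Stop ends 11 → clear.
Gallery Visit: starts 17 at or after Observatory Stop ends 11 → clear.
Observatory Stop overlaps Old-Town Photo, Bridge Photo, Bridge Break.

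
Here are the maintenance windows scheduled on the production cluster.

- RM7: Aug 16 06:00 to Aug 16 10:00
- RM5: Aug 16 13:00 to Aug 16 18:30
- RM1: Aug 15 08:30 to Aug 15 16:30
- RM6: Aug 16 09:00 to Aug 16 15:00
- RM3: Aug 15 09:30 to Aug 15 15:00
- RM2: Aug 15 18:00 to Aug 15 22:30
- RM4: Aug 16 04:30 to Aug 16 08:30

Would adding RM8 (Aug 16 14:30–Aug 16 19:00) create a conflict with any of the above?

RM1: ends Aug 15 16:30 at or before RM8 starts Aug 16 14:30 → clear.
RM3: ends Aug 15 15:00 at or before RM8 starts Aug 16 14:30 → clear.
RM2: ends Aug 15 22:30 at or before RM8 starts Aug 16 14:30 → clear.
RM4: ends Aug 16 08:30 at or before RM8 starts Aug 16 14:30 → clear.
RM7: ends Aug 16 10:00 at or before RM8 starts Aug 16 14:30 → clear.
RM6: starts Aug 16 09:00 before RM8 ends Aug 16 19:00, and ends Aug 16 15:00 after RM8 starts Aug 16 14:30 → overlap.
RM5: starts Aug 16 13:00 before RM8 ends Aug 16 19:00, and ends Aug 16 18:30 after RM8 starts Aug 16 14:30 → overlap.
RM8 overlaps RM5, RM6.

Yes — it overlaps RM5, RM6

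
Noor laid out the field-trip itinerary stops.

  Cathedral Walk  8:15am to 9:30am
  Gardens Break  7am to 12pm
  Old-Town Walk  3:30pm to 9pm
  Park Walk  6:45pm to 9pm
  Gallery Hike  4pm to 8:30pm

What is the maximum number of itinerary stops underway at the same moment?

Walk through starts and ends in time order (an end at T is processed before a start at T):
7am start Gardens Break → 1
8:15am start Cathedral Walk → 2
9:30am end Cathedral Walk → 1
12pm end Gardens Break → 0
3:30pm start Old-Town Walk → 1
4pm start Gallery Hike → 2
6:45pm start Park Walk → 3
8:30pm end Gallery Hike → 2
9pm end Old-Town Walk → 1
9pm end Park Walk → 0
Peak is 3, at 6:45pm (Gallery Hike, Old-Town Walk, Park Walk).

3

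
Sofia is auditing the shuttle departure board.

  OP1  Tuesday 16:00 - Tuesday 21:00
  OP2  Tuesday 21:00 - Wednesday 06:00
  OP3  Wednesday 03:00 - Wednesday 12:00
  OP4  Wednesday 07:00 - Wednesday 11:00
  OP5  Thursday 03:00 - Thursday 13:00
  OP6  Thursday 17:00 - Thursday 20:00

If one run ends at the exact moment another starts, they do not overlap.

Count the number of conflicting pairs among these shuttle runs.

Sorted by start: OP1, OP2, OP3, OP4, OP5, OP6.
OP2 starts exactly when OP1 ends (back-to-back, no overlap); OP1 is clear from here.
OP3 starts before OP2 ends → OP2 and OP3 overlap.
OP4 starts after OP2 ends; OP2 is clear from here.
OP4 starts before OP3 ends → OP3 and OP4 overlap.
OP5 starts after OP3 ends; OP3 is clear from here.
OP5 starts after OP4 ends; OP4 is clear from here.
OP6 starts after OP5 ends.
Overlapping pairs: OP2 & OP3, OP3 & OP4 — 2 in total.

2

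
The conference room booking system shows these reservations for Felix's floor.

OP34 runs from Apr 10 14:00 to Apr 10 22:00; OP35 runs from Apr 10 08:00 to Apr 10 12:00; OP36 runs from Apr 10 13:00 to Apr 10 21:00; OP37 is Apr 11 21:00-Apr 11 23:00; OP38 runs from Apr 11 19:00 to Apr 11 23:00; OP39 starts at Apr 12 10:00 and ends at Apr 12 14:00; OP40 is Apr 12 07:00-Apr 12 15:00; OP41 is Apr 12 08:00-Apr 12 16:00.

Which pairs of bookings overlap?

Sorted by start: OP35, OP36, OP34, OP38, OP37, OP40, OP41, OP39.
OP36 starts after OP35 ends, so OP35 has no further overlaps.
OP34 starts before OP36 ends → OP36 and OP34 overlap.
OP38 starts after OP36 ends, so OP36 has no further overlaps.
OP38 starts after OP34 ends, so OP34 has no further overlaps.
OP37 starts before OP38 ends → OP38 and OP37 overlap.
OP40 starts after OP38 ends, so OP38 has no further overlaps.
OP40 starts after OP37 ends, so OP37 has no further overlaps.
OP41 starts before OP40 ends → OP40 and OP41 overlap.
OP39 starts before OP40 ends → OP40 and OP39 overlap.
OP39 starts before OP41 ends → OP41 and OP39 overlap.

OP34 & OP36, OP37 & OP38, OP39 & OP40, OP39 & OP41, OP40 & OP41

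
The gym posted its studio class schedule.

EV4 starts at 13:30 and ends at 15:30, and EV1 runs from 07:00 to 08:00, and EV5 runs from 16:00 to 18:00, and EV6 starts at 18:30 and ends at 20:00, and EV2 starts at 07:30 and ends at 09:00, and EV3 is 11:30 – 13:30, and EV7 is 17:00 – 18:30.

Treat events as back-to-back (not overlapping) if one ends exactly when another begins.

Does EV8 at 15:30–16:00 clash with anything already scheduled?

EV1: ends 08:00 at or before EV8 starts 15:30 → clear.
EV2: ends 09:00 at or before EV8 starts 15:30 → clear.
EV3: ends 13:30 at or before EV8 starts 15:30 → clear.
EV4: ends 15:30 at or before EV8 starts 15:30 → clear.
EV5: starts 16:00 at or after EV8 ends 16:00 → clear.
EV7: starts 17:00 at or after EV8 ends 16:00 → clear.
EV6: starts 18:30 at or after EV8 ends 16:00 → clear.

No — it doesn't clash with anything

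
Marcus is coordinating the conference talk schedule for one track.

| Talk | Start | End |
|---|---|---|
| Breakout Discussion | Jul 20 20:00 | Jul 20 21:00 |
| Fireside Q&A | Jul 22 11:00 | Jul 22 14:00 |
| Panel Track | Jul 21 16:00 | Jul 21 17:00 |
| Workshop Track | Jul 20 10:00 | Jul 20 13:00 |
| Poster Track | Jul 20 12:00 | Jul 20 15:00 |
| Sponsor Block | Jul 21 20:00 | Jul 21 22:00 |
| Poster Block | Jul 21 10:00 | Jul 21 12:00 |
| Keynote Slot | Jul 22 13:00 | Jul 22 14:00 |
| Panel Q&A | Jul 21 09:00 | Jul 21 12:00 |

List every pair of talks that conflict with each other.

Sorted by start: Workshop Track, Poster Track, Breakout Discussion, Panel Q&A, Poster Block, Panel Track, Sponsor Block, Fireside Q&A, Keynote Slot.
Poster Track starts before Workshop Track ends → Workshop Track and Poster Track overlap.
Breakout Discussion starts after Workshop Track ends, so Workshop Track has no further overlaps.
Breakout Discussion starts after Poster Track ends, so Poster Track has no further overlaps.
Panel Q&A starts after Breakout Discussion ends, so Breakout Discussion has no further overlaps.
Poster Block starts before Panel Q&A ends → Panel Q&A and Poster Block overlap.
Panel Track starts after Panel Q&A ends, so Panel Q&A has no further overlaps.
Panel Track starts after Poster Block ends, so Poster Block has no further overlaps.
Sponsor Block starts after Panel Track ends, so Panel Track has no further overlaps.
Fireside Q&A starts after Sponsor Block ends, so Sponsor Block has no further overlaps.
Keynote Slot starts before Fireside Q&A ends → Fireside Q&A and Keynote Slot overlap.

Fireside Q&A & Keynote Slot, Panel Q&A & Poster Block, Poster Track & Workshop Track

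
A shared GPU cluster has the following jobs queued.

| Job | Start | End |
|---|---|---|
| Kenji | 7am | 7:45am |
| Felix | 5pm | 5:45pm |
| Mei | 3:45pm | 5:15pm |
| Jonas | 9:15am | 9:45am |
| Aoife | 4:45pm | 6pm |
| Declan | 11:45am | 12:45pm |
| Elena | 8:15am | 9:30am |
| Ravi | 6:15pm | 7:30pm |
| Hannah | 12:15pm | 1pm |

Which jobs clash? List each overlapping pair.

Aoife & Felix, Aoife & Mei, Declan & Hannah, Elena & Jonas, Felix & Mei

Sorted by start: Kenji, Elena, Jonas, Declan, Hannah, Mei, Aoife, Felix, Ravi.
Elena starts after Kenji ends, so nothing later overlaps Kenji either.
Jonas starts before Elena ends → Elena and Jonas overlap.
Declan starts after Elena ends, so nothing later overlaps Elena either.
Declan starts after Jonas ends, so nothing later overlaps Jonas either.
Hannah starts before Declan ends → Declan and Hannah overlap.
Mei starts after Declan ends, so nothing later overlaps Declan either.
Mei starts after Hannah ends, so nothing later overlaps Hannah either.
Aoife starts before Mei ends → Mei and Aoife overlap.
Felix starts before Mei ends → Mei and Felix overlap.
Ravi starts after Mei ends.
Felix starts before Aoife ends → Aoife and Felix overlap.
Ravi starts after Aoife ends.
Ravi starts after Felix ends.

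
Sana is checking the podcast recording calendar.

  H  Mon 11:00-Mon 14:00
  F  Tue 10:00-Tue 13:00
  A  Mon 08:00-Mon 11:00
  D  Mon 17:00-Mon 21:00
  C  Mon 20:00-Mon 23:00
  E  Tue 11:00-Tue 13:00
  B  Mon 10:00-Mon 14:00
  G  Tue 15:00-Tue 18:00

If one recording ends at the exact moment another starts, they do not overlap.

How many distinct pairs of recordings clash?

Sorted by start: A, B, H, D, C, F, E, G.
B starts before A ends → A and B overlap.
H starts exactly when A ends (back-to-back, no overlap), so nothing later overlaps A either.
H starts before B ends → B and H overlap.
D starts after B ends, so nothing later overlaps B either.
D starts after H ends, so nothing later overlaps H either.
C starts before D ends → D and C overlap.
F starts after D ends, so nothing later overlaps D either.
F starts after C ends, so nothing later overlaps C either.
E starts before F ends → F and E overlap.
G starts after F ends.
G starts after E ends.
Overlapping pairs: A & B, B & H, C & D, E & F — 4 in total.

4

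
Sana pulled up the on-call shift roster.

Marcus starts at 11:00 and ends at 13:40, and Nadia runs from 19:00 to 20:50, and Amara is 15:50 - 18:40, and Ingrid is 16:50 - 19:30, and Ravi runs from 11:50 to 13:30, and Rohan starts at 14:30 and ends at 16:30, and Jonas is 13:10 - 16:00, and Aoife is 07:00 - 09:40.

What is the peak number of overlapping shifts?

3

Sort all start/end points and keep a running count:
07:00 start Aoife → 1
09:40 end Aoife → 0
11:00 start Marcus → 1
11:50 start Ravi → 2
13:10 start Jonas → 3
13:30 end Ravi → 2
13:40 end Marcus → 1
14:30 start Rohan → 2
15:50 start Amara → 3
16:00 end Jonas → 2
16:30 end Rohan → 1
16:50 start Ingrid → 2
18:40 end Amara → 1
19:00 start Nadia → 2
19:30 end Ingrid → 1
20:50 end Nadia → 0
Peak is 3, at 13:10 (Jonas, Marcus, Ravi).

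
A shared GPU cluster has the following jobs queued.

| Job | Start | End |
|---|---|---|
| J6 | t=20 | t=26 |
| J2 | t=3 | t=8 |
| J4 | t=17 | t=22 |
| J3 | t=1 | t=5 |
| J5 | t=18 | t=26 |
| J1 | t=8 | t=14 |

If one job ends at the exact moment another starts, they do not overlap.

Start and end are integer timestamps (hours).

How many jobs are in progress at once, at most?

Sweep the timeline, counting +1 at each start and −1 at each end (ends before starts at a tie):
t=1 start J3 → 1
t=3 start J2 → 2
t=5 end J3 → 1
t=8 end J2 → 0
t=8 start J1 → 1
t=14 end J1 → 0
t=17 start J4 → 1
t=18 start J5 → 2
t=20 start J6 → 3
t=22 end J4 → 2
t=26 end J5 → 1
t=26 end J6 → 0
Peak is 3, at t=20 (J4, J5, J6).

3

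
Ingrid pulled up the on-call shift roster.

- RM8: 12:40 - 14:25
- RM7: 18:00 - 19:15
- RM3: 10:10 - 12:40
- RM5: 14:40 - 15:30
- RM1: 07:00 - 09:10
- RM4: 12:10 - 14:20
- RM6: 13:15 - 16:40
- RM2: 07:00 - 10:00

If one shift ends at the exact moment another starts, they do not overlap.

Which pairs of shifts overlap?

RM1 & RM2, RM3 & RM4, RM4 & RM6, RM4 & RM8, RM5 & RM6, RM6 & RM8

Sorted by start: RM1, RM2, RM3, RM4, RM8, RM6, RM5, RM7.
RM2 starts before RM1 ends → RM1 and RM2 overlap.
RM3 starts after RM1 ends, so nothing later overlaps RM1 either.
RM3 starts after RM2 ends, so nothing later overlaps RM2 either.
RM4 starts before RM3 ends → RM3 and RM4 overlap.
RM8 starts exactly when RM3 ends (back-to-back, no overlap), so nothing later overlaps RM3 either.
RM8 starts before RM4 ends → RM4 and RM8 overlap.
RM6 starts before RM4 ends → RM4 and RM6 overlap.
RM5 starts after RM4 ends, so nothing later overlaps RM4 either.
RM6 starts before RM8 ends → RM8 and RM6 overlap.
RM5 starts after RM8 ends, so nothing later overlaps RM8 either.
RM5 starts before RM6 ends → RM6 and RM5 overlap.
RM7 starts after RM6 ends.
RM7 starts after RM5 ends.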